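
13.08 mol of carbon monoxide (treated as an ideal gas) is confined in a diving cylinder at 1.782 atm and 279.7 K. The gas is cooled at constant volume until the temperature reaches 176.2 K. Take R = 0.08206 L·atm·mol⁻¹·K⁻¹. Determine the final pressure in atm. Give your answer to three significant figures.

P₂ ≈ 1.12 atm

From PV = nRT: V₁ = nRT₁/P₁ = 168.5 L.
Isochoric, so P/T is constant: V₂ = V₁; P₂ = P₁·(T₂/T₁) = 1.123 atm.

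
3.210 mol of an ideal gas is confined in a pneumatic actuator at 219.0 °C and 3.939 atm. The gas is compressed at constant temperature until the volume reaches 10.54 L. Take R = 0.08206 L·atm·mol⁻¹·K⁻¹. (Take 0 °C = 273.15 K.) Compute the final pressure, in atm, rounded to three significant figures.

Convert: T₁ = 492.1 K.
From PV = nRT: V₁ = nRT₁/P₁ = 32.91 L.
T constant ⇒ Boyle's law P V = const: T₂ = T₁; P₂ = P₁·(V₁/V₂) = 12.30 atm.

P₂ ≈ 12.3 atm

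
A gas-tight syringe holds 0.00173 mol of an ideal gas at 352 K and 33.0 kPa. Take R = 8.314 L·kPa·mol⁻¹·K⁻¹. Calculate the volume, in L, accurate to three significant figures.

PV = nRT ⇒ V = nRT/P = (0.00173 × 8.314 × 352) / 33.0

V ≈ 0.153 L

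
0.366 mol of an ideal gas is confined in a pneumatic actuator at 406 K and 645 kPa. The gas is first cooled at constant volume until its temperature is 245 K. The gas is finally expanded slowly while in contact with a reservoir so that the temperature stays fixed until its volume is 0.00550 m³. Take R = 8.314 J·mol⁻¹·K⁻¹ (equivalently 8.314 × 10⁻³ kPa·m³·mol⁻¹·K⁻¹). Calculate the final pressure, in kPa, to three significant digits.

P₃ ≈ 136 kPa

From PV = nRT: V₁ = nRT₁/P₁ = 0.001915 m³.
Isochoric, so P/T is constant: V₂ = V₁; P₂ = P₁·(T₂/T₁) = 389.2 kPa.
T constant ⇒ Boyle's law P V = const: T₃ = T₂; P₃ = P₂·(V₂/V₃) = 135.5 kPa.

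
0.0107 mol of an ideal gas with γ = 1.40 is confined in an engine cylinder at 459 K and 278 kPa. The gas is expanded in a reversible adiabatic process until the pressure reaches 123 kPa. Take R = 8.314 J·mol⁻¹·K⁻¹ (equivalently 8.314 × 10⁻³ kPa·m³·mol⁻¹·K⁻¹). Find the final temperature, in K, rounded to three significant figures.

From PV = nRT: V₁ = nRT₁/P₁ = 0.0001469 m³.
Adiabatic (γ = 1.40), T V^(γ−1) and P V^γ constant: T₂ = T₁·(P₂/P₁)^((γ−1)/γ) = 363.6 K; V₂ = V₁·(P₁/P₂)^(1/γ) = 0.0002630 m³.

T₂ ≈ 364 K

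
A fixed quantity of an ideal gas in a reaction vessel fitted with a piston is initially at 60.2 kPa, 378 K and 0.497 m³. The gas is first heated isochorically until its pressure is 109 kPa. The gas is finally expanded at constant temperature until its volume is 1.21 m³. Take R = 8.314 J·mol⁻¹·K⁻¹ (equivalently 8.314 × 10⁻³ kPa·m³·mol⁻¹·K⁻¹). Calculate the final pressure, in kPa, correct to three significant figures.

P₃ ≈ 44.8 kPa

Isochoric, so P/T is constant: V₂ = V₁; T₂ = T₁·(P₂/P₁) = 684.4 K.
T constant ⇒ Boyle's law P V = const: T₃ = T₂; P₃ = P₂·(V₂/V₃) = 44.77 kPa.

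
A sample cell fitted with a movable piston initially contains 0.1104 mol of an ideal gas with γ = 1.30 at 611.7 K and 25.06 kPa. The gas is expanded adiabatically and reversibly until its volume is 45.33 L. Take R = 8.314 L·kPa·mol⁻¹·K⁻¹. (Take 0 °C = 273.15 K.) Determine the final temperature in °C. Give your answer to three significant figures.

T₂ ≈ 222 °C

From PV = nRT: V₁ = nRT₁/P₁ = 22.40 L.
Reversible adiabatic, γ = 1.30: T₂ = T₁·(V₁/V₂)^(γ−1) = 495.1 K; P₂ = P₁·(V₁/V₂)^γ = 10.03 kPa.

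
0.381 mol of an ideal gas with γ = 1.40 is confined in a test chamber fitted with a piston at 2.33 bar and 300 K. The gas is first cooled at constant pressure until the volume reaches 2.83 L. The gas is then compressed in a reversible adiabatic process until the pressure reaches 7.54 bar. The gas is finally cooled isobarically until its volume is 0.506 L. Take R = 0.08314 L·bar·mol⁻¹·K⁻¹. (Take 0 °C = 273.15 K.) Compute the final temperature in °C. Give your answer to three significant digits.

From PV = nRT: V₁ = nRT₁/P₁ = 4.078 L.
Isobaric, so V/T is constant: P₂ = P₁; T₂ = T₁·(V₂/V₁) = 208.2 K.
Reversible adiabatic, γ = 1.40: T₃ = T₂·(P₃/P₂)^((γ−1)/γ) = 291.2 K; V₃ = V₂·(P₂/P₃)^(1/γ) = 1.223 L.
Isobaric, so V/T is constant: P₄ = P₃; T₄ = T₃·(V₄/V₃) = 120.4 K.

T₄ ≈ -153 °C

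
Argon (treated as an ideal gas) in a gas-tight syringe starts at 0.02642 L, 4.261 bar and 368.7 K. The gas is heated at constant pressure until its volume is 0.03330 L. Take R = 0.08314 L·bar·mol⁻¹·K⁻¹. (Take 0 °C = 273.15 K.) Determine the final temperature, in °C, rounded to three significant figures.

T₂ ≈ 192 °C

P constant ⇒ V ∝ T: P₂ = P₁; T₂ = T₁·(V₂/V₁) = 464.7 K.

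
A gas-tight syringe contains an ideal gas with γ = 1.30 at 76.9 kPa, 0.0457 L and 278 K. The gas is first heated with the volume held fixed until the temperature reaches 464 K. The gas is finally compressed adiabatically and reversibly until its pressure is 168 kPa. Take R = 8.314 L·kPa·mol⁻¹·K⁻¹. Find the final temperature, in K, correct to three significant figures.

T₃ ≈ 494 K

Isochoric, so P/T is constant: V₂ = V₁; P₂ = P₁·(T₂/T₁) = 128.4 kPa.
Adiabatic (γ = 1.30), T V^(γ−1) and P V^γ constant: T₃ = T₂·(P₃/P₂)^((γ−1)/γ) = 493.7 K; V₃ = V₂·(P₂/P₃)^(1/γ) = 0.03715 L.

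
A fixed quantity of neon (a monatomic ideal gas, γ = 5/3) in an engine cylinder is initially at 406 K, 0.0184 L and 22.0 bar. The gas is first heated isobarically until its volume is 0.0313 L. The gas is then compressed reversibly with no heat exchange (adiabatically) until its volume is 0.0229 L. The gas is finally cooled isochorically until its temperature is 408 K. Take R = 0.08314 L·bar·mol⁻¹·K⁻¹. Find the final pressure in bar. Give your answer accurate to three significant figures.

P₄ ≈ 17.8 bar

P constant ⇒ V ∝ T: P₂ = P₁; T₂ = T₁·(V₂/V₁) = 690.6 K.
Reversible adiabatic, γ = 5/3: T₃ = T₂·(V₂/V₃)^(γ−1) = 850.6 K; P₃ = P₂·(V₂/V₃)^γ = 37.03 bar.
Isochoric, so P/T is constant: V₄ = V₃; P₄ = P₃·(T₄/T₃) = 17.76 bar.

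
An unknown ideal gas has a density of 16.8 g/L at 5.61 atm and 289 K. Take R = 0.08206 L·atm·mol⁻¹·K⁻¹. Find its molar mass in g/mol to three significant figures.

M ≈ 71.0 g/mol

ρ = PM/(RT) ⇒ M = ρRT/P = (16.8 × 0.08206 × 289.0) / 5.61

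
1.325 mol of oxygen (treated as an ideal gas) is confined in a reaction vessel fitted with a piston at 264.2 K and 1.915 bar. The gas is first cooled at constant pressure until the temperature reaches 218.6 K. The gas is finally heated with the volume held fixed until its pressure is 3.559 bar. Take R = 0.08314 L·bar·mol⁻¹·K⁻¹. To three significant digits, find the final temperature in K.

T₃ ≈ 406 K

From PV = nRT: V₁ = nRT₁/P₁ = 15.20 L.
Isobaric, so V/T is constant: P₂ = P₁; V₂ = V₁·(T₂/T₁) = 12.57 L.
Isochoric, so P/T is constant: V₃ = V₂; T₃ = T₂·(P₃/P₂) = 406.3 K.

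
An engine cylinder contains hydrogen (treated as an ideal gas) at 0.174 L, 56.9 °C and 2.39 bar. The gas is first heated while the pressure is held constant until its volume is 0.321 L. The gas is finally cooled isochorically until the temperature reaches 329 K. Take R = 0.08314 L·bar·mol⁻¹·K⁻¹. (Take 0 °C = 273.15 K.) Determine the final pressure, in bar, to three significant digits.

P₃ ≈ 1.29 bar

Convert: T₁ = 330.0 K.
Isobaric, so V/T is constant: P₂ = P₁; T₂ = T₁·(V₂/V₁) = 608.9 K.
V constant ⇒ P ∝ T: V₃ = V₂; P₃ = P₂·(T₃/T₂) = 1.291 bar.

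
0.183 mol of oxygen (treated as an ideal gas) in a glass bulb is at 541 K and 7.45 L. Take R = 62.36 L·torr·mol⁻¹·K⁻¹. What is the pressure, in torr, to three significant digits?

PV = nRT ⇒ P = nRT/V = (0.183 × 62.36 × 541) / 7.45

P ≈ 829 torr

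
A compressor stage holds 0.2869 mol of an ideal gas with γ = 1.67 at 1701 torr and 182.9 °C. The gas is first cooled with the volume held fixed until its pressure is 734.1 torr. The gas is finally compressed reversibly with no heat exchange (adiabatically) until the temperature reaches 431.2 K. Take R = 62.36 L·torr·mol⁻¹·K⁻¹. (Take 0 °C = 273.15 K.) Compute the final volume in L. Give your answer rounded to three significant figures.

V₃ ≈ 1.49 L

Convert: T₁ = 456.0 K.
From PV = nRT: V₁ = nRT₁/P₁ = 4.797 L.
Isochoric, so P/T is constant: V₂ = V₁; T₂ = T₁·(P₂/P₁) = 196.8 K.
Reversible adiabatic, γ = 1.67: P₃ = P₂·(T₃/T₂)^(γ/(γ−1)) = 5185 torr; V₃ = V₂·(T₂/T₃)^(1/(γ−1)) = 1.488 L.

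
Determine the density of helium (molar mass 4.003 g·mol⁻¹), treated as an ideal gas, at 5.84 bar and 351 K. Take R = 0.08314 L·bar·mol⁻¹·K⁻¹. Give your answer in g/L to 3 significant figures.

ρ = PM/(RT) = (5.84 × 4.003) / (0.08314 × 351.0)

ρ ≈ 0.801 g/L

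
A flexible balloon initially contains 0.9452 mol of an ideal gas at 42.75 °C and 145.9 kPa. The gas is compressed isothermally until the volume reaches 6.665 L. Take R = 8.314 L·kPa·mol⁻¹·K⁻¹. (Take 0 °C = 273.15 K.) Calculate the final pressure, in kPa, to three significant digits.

P₂ ≈ 372 kPa

Convert: T₁ = 315.9 K.
From PV = nRT: V₁ = nRT₁/P₁ = 17.01 L.
T constant ⇒ Boyle's law P V = const: T₂ = T₁; P₂ = P₁·(V₁/V₂) = 372.5 kPa.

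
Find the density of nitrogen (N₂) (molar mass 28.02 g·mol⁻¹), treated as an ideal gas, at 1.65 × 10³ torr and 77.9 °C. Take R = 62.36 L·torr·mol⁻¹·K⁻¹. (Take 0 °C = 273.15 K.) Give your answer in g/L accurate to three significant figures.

ρ ≈ 2.11 g/L

ρ = PM/(RT) = (1.65e+03 × 28.02) / (62.36 × 351.0)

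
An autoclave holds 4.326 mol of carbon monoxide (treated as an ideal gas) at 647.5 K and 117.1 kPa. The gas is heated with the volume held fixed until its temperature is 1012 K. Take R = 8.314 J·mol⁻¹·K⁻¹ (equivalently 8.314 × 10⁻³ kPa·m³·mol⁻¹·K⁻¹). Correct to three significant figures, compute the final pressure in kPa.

From PV = nRT: V₁ = nRT₁/P₁ = 0.1989 m³.
V constant ⇒ P ∝ T: V₂ = V₁; P₂ = P₁·(T₂/T₁) = 183.0 kPa.

P₂ ≈ 183 kPa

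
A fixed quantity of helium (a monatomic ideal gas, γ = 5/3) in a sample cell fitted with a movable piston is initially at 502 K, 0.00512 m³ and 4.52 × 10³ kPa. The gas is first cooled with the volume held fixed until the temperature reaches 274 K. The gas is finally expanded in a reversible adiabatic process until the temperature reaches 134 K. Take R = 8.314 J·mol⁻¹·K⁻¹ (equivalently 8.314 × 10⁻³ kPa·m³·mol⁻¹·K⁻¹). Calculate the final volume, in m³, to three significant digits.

V₃ ≈ 0.0150 m³

V constant ⇒ P ∝ T: V₂ = V₁; P₂ = P₁·(T₂/T₁) = 2467 kPa.
Reversible adiabatic, γ = 5/3: P₃ = P₂·(T₃/T₂)^(γ/(γ−1)) = 412.6 kPa; V₃ = V₂·(T₂/T₃)^(1/(γ−1)) = 0.01497 m³.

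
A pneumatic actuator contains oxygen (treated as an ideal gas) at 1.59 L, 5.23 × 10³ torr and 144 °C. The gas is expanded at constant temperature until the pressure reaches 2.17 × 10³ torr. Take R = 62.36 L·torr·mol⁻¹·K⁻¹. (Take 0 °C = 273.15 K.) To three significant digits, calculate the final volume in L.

Convert: T₁ = 417.1 K.
Isothermal, so P V is constant: T₂ = T₁; V₂ = V₁·(P₁/P₂) = 3.832 L.

V₂ ≈ 3.83 L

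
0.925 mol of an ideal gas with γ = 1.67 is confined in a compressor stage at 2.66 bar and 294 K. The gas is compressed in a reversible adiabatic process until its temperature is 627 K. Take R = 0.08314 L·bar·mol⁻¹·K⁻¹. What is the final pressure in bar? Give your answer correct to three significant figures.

From PV = nRT: V₁ = nRT₁/P₁ = 8.500 L.
Adiabatic (γ = 1.67), T V^(γ−1) and P V^γ constant: P₂ = P₁·(T₂/T₁)^(γ/(γ−1)) = 17.57 bar; V₂ = V₁·(T₁/T₂)^(1/(γ−1)) = 2.745 L.

P₂ ≈ 17.6 bar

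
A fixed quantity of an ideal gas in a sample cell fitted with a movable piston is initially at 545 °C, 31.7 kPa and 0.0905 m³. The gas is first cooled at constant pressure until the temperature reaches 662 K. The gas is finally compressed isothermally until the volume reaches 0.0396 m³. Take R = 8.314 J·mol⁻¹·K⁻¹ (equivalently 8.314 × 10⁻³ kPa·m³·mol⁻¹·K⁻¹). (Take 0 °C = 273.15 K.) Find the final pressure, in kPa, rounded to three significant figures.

P₃ ≈ 58.6 kPa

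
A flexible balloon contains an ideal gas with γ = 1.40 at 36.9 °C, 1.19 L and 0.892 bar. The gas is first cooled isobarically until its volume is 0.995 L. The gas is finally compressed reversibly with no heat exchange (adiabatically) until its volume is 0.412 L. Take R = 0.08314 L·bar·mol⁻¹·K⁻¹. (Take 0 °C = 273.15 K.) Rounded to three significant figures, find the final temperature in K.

Convert: T₁ = 310.0 K.
P constant ⇒ V ∝ T: P₂ = P₁; T₂ = T₁·(V₂/V₁) = 259.2 K.
Reversible adiabatic, γ = 1.40: T₃ = T₂·(V₂/V₃)^(γ−1) = 368.9 K; P₃ = P₂·(V₂/V₃)^γ = 3.065 bar.

T₃ ≈ 369 K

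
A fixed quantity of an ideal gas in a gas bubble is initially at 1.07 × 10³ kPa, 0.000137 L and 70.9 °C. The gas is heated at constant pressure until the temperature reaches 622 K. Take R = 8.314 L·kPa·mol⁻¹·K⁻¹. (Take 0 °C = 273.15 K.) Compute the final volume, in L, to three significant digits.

V₂ ≈ 0.000248 L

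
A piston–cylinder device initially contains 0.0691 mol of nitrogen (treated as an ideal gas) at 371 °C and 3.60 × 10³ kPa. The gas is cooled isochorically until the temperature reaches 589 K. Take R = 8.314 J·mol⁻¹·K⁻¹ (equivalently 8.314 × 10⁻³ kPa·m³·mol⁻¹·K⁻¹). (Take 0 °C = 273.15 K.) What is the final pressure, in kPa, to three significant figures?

Convert: T₁ = 644.1 K.
From PV = nRT: V₁ = nRT₁/P₁ = 0.0001028 m³.
Isochoric, so P/T is constant: V₂ = V₁; P₂ = P₁·(T₂/T₁) = 3292 kPa.

P₂ ≈ 3.29e+03 kPa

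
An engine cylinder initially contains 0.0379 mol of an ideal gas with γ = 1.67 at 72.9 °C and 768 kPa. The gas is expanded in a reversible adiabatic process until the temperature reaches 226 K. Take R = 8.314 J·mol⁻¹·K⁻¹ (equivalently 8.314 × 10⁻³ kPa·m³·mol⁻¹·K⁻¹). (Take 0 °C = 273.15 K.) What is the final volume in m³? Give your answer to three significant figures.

V₂ ≈ 0.000268 m³

Convert: T₁ = 346.0 K.
From PV = nRT: V₁ = nRT₁/P₁ = 0.0001420 m³.
Adiabatic (γ = 1.67), T V^(γ−1) and P V^γ constant: P₂ = P₁·(T₂/T₁)^(γ/(γ−1)) = 265.6 kPa; V₂ = V₁·(T₁/T₂)^(1/(γ−1)) = 0.0002682 m³.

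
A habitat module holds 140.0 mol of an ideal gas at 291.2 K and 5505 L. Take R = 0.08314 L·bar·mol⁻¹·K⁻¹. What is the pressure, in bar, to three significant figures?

P ≈ 0.616 bar

PV = nRT ⇒ P = nRT/V = (140.0 × 0.08314 × 291.2) / 5505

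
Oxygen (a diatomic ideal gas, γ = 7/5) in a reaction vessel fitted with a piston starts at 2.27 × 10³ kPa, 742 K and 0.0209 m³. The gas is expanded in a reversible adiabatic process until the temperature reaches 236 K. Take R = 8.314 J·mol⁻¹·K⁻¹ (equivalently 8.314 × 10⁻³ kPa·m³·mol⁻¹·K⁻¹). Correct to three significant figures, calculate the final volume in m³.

V₂ ≈ 0.366 m³

Reversible adiabatic, γ = 7/5: P₂ = P₁·(T₂/T₁)^(γ/(γ−1)) = 41.19 kPa; V₂ = V₁·(T₁/T₂)^(1/(γ−1)) = 0.3663 m³.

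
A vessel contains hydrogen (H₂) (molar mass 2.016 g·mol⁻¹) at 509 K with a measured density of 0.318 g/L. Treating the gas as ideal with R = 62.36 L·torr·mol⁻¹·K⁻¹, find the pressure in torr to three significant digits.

ρ = PM/(RT) ⇒ P = ρRT/M = (0.318 × 62.36 × 509.0) / 2.016

P ≈ 5.01e+03 torr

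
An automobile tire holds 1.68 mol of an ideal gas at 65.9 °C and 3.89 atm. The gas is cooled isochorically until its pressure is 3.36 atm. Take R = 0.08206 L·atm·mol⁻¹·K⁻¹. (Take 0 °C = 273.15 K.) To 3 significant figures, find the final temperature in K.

T₂ ≈ 293 K

Convert: T₁ = 339.0 K.
From PV = nRT: V₁ = nRT₁/P₁ = 12.02 L.
V constant ⇒ P ∝ T: V₂ = V₁; T₂ = T₁·(P₂/P₁) = 292.9 K.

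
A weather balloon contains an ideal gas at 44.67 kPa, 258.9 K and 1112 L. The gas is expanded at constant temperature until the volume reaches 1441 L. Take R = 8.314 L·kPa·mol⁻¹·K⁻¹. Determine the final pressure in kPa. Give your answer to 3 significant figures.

T constant ⇒ Boyle's law P V = const: T₂ = T₁; P₂ = P₁·(V₁/V₂) = 34.47 kPa.

P₂ ≈ 34.5 kPa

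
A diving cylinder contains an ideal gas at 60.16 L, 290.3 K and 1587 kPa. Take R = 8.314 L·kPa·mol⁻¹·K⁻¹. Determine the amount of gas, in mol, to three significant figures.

PV = nRT ⇒ n = PV/(RT) = (1587 × 60.16) / (8.314 × 290.3)

n ≈ 39.6 mol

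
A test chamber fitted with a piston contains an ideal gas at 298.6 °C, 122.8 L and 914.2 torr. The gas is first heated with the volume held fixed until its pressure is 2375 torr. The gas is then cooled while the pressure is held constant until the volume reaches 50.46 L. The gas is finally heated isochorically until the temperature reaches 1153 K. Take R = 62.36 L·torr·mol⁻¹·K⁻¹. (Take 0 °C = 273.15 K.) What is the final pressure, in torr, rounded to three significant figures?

P₄ ≈ 4.49e+03 torr

Convert: T₁ = 571.8 K.
V constant ⇒ P ∝ T: V₂ = V₁; T₂ = T₁·(P₂/P₁) = 1485 K.
P constant ⇒ V ∝ T: P₃ = P₂; T₃ = T₂·(V₃/V₂) = 610.3 K.
Isochoric, so P/T is constant: V₄ = V₃; P₄ = P₃·(T₄/T₃) = 4487 torr.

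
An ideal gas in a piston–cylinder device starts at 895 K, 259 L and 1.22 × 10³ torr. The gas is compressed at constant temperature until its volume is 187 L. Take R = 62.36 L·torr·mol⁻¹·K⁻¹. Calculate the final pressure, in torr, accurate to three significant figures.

Isothermal, so P V is constant: T₂ = T₁; P₂ = P₁·(V₁/V₂) = 1690 torr.

P₂ ≈ 1.69e+03 torr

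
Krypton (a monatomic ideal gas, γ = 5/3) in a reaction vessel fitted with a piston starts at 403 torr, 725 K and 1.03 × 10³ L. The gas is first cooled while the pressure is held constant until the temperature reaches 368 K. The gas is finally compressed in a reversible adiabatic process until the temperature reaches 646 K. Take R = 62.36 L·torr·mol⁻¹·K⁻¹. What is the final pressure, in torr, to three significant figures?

P₃ ≈ 1.65e+03 torr

P constant ⇒ V ∝ T: P₂ = P₁; V₂ = V₁·(T₂/T₁) = 522.8 L.
Adiabatic (γ = 5/3), T V^(γ−1) and P V^γ constant: P₃ = P₂·(T₃/T₂)^(γ/(γ−1)) = 1645 torr; V₃ = V₂·(T₂/T₃)^(1/(γ−1)) = 224.8 L.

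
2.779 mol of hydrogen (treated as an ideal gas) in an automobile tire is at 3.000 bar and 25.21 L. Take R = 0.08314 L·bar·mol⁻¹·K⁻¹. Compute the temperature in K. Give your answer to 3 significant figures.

PV = nRT ⇒ T = PV/(nR) = (3.000 × 25.21) / (2.779 × 0.08314)

T ≈ 327 K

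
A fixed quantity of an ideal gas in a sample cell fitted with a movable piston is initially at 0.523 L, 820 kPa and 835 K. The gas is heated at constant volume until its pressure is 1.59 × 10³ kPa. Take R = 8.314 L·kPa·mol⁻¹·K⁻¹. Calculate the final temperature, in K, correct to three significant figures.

Isochoric, so P/T is constant: V₂ = V₁; T₂ = T₁·(P₂/P₁) = 1619 K.

T₂ ≈ 1.62e+03 K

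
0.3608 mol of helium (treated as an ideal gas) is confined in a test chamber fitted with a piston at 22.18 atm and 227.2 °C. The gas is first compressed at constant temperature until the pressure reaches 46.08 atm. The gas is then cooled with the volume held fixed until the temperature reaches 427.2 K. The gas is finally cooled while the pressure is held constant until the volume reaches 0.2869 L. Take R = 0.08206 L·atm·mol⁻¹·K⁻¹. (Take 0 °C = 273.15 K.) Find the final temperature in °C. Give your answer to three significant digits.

Convert: T₁ = 500.3 K.
From PV = nRT: V₁ = nRT₁/P₁ = 0.6679 L.
T constant ⇒ Boyle's law P V = const: T₂ = T₁; V₂ = V₁·(P₁/P₂) = 0.3215 L.
Isochoric, so P/T is constant: V₃ = V₂; P₃ = P₂·(T₃/T₂) = 39.34 atm.
P constant ⇒ V ∝ T: P₄ = P₃; T₄ = T₃·(V₄/V₃) = 381.2 K.

T₄ ≈ 108 °C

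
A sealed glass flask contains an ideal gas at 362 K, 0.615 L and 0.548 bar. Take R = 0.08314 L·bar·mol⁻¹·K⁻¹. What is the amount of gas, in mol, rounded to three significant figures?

PV = nRT ⇒ n = PV/(RT) = (0.548 × 0.615) / (0.08314 × 362)

n ≈ 0.0112 mol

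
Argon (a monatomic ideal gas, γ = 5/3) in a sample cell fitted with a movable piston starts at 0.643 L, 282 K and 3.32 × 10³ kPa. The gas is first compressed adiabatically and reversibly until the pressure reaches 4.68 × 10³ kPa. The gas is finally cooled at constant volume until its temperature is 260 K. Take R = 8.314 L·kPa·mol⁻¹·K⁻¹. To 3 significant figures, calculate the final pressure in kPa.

P₃ ≈ 3.76e+03 kPa

Adiabatic (γ = 5/3), T V^(γ−1) and P V^γ constant: T₂ = T₁·(P₂/P₁)^((γ−1)/γ) = 323.5 K; V₂ = V₁·(P₁/P₂)^(1/γ) = 0.5233 L.
V constant ⇒ P ∝ T: V₃ = V₂; P₃ = P₂·(T₃/T₂) = 3761 kPa.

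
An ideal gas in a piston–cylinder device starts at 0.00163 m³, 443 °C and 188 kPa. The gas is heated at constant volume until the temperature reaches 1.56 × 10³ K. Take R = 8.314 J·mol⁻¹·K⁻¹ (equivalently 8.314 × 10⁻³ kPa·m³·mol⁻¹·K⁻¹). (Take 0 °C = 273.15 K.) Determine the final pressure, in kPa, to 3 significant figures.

Convert: T₁ = 716.1 K.
V constant ⇒ P ∝ T: V₂ = V₁; P₂ = P₁·(T₂/T₁) = 409.5 kPa.

P₂ ≈ 410 kPa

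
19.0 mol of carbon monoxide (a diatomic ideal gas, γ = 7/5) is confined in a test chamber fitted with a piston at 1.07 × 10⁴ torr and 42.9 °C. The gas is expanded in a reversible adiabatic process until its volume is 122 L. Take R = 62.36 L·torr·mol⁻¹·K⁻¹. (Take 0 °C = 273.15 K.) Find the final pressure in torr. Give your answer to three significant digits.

P₂ ≈ 1.86e+03 torr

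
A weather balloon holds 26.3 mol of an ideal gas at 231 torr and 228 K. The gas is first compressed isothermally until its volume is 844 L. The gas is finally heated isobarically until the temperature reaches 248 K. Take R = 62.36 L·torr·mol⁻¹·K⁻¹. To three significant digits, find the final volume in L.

V₃ ≈ 918 L

From PV = nRT: V₁ = nRT₁/P₁ = 1619 L.
T constant ⇒ Boyle's law P V = const: T₂ = T₁; P₂ = P₁·(V₁/V₂) = 443.1 torr.
Isobaric, so V/T is constant: P₃ = P₂; V₃ = V₂·(T₃/T₂) = 918.0 L.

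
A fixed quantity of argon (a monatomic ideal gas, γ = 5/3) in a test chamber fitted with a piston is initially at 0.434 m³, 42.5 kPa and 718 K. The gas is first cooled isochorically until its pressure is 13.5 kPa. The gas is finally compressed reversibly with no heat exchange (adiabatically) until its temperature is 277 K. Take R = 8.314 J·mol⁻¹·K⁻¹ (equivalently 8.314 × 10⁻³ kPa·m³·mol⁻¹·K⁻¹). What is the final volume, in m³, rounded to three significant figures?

V constant ⇒ P ∝ T: V₂ = V₁; T₂ = T₁·(P₂/P₁) = 228.1 K.
Reversible adiabatic, γ = 5/3: P₃ = P₂·(T₃/T₂)^(γ/(γ−1)) = 21.95 kPa; V₃ = V₂·(T₂/T₃)^(1/(γ−1)) = 0.3242 m³.

V₃ ≈ 0.324 m³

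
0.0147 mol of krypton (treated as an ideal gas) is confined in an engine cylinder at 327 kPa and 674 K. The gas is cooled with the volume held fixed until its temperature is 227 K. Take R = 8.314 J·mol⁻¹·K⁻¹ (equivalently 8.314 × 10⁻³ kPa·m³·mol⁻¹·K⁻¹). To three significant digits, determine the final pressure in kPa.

P₂ ≈ 110 kPa

From PV = nRT: V₁ = nRT₁/P₁ = 0.0002519 m³.
V constant ⇒ P ∝ T: V₂ = V₁; P₂ = P₁·(T₂/T₁) = 110.1 kPa.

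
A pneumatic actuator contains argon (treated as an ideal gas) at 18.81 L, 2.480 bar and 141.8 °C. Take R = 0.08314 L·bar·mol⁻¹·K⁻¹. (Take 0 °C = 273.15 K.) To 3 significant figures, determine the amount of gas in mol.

Convert: T = 414.95 K.
PV = nRT ⇒ n = PV/(RT) = (2.480 × 18.81) / (0.08314 × 414.95)

n ≈ 1.35 mol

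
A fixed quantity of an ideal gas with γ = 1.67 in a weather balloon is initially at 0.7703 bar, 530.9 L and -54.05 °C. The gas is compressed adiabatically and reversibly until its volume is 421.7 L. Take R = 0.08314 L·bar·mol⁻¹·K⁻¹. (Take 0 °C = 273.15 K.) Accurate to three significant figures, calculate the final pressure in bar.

Convert: T₁ = 219.1 K.
Adiabatic (γ = 1.67), T V^(γ−1) and P V^γ constant: T₂ = T₁·(V₁/V₂)^(γ−1) = 255.7 K; P₂ = P₁·(V₁/V₂)^γ = 1.132 bar.

P₂ ≈ 1.13 bar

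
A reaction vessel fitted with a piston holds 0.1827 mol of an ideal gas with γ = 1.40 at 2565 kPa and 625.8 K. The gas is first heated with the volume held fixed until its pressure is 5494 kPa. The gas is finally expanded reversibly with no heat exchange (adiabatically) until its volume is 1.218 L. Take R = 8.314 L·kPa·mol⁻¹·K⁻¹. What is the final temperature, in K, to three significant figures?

From PV = nRT: V₁ = nRT₁/P₁ = 0.3706 L.
Isochoric, so P/T is constant: V₂ = V₁; T₂ = T₁·(P₂/P₁) = 1340 K.
Reversible adiabatic, γ = 1.40: T₃ = T₂·(V₂/V₃)^(γ−1) = 832.8 K; P₃ = P₂·(V₂/V₃)^γ = 1039 kPa.

T₃ ≈ 833 K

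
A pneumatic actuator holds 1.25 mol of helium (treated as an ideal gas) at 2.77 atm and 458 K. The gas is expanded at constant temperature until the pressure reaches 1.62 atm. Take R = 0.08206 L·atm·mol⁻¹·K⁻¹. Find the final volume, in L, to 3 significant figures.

V₂ ≈ 29.0 L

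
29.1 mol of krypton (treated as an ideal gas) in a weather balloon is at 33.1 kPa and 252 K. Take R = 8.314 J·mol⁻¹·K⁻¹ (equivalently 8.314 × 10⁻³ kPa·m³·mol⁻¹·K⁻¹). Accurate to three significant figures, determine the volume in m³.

V ≈ 1.84 m³

PV = nRT ⇒ V = nRT/P = (29.1 × 8.314 × 10⁻³ × 252) / 33.1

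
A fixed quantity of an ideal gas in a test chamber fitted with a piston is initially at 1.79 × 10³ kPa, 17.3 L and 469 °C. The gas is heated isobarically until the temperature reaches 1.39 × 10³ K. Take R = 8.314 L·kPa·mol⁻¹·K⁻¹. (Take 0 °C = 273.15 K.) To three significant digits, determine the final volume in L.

Convert: T₁ = 742.1 K.
P constant ⇒ V ∝ T: P₂ = P₁; V₂ = V₁·(T₂/T₁) = 32.40 L.

V₂ ≈ 32.4 L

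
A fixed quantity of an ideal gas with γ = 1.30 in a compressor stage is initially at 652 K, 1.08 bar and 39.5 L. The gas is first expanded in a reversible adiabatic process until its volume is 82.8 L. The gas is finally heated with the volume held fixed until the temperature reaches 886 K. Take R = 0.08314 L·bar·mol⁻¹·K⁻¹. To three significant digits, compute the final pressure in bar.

Reversible adiabatic, γ = 1.30: T₂ = T₁·(V₁/V₂)^(γ−1) = 522.2 K; P₂ = P₁·(V₁/V₂)^γ = 0.4126 bar.
Isochoric, so P/T is constant: V₃ = V₂; P₃ = P₂·(T₃/T₂) = 0.7001 bar.

P₃ ≈ 0.700 bar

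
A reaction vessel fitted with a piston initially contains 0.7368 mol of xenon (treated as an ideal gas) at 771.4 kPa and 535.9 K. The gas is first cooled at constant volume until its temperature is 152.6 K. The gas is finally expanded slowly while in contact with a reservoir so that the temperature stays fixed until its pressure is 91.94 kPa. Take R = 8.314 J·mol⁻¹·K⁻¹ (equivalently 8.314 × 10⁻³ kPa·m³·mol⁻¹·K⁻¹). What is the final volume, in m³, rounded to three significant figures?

V₃ ≈ 0.0102 m³

From PV = nRT: V₁ = nRT₁/P₁ = 0.004256 m³.
Isochoric, so P/T is constant: V₂ = V₁; P₂ = P₁·(T₂/T₁) = 219.7 kPa.
Isothermal, so P V is constant: T₃ = T₂; V₃ = V₂·(P₂/P₃) = 0.01017 m³.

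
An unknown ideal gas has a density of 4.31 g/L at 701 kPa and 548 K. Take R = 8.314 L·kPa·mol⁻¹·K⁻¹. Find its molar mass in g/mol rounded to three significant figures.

M ≈ 28.0 g/mol

ρ = PM/(RT) ⇒ M = ρRT/P = (4.31 × 8.314 × 548.0) / 701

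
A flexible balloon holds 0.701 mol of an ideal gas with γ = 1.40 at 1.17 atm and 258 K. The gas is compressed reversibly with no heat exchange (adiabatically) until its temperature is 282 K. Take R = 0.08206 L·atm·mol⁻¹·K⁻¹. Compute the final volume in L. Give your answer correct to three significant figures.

V₂ ≈ 10.2 L

From PV = nRT: V₁ = nRT₁/P₁ = 12.68 L.
Reversible adiabatic, γ = 1.40: P₂ = P₁·(T₂/T₁)^(γ/(γ−1)) = 1.597 atm; V₂ = V₁·(T₁/T₂)^(1/(γ−1)) = 10.16 L.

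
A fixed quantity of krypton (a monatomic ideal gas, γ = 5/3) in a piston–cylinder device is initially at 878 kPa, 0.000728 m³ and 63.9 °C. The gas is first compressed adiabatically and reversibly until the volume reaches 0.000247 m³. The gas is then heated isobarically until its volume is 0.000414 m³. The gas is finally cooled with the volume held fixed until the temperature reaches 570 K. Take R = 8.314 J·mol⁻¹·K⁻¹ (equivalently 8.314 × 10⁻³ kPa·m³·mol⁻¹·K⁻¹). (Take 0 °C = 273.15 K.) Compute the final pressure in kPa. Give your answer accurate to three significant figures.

P₄ ≈ 2.61e+03 kPa

Convert: T₁ = 337.0 K.
Reversible adiabatic, γ = 5/3: T₂ = T₁·(V₁/V₂)^(γ−1) = 692.9 K; P₂ = P₁·(V₁/V₂)^γ = 5320 kPa.
Isobaric, so V/T is constant: P₃ = P₂; T₃ = T₂·(V₃/V₂) = 1161 K.
Isochoric, so P/T is constant: V₄ = V₃; P₄ = P₃·(T₄/T₃) = 2611 kPa.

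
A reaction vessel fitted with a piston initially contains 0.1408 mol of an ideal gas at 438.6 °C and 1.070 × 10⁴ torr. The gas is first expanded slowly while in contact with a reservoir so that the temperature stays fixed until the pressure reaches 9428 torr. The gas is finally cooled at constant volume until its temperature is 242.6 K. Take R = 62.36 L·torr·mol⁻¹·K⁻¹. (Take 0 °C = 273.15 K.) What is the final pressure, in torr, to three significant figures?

P₃ ≈ 3.21e+03 torr

Convert: T₁ = 711.8 K.
From PV = nRT: V₁ = nRT₁/P₁ = 0.5841 L.
T constant ⇒ Boyle's law P V = const: T₂ = T₁; V₂ = V₁·(P₁/P₂) = 0.6629 L.
V constant ⇒ P ∝ T: V₃ = V₂; P₃ = P₂·(T₃/T₂) = 3214 torr.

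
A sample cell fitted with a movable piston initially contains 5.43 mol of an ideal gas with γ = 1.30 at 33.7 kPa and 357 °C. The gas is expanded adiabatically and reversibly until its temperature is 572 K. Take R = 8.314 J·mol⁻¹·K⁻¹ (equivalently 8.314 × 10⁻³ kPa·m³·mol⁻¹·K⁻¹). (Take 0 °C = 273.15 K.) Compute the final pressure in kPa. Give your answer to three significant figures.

P₂ ≈ 22.2 kPa

Convert: T₁ = 630.1 K.
From PV = nRT: V₁ = nRT₁/P₁ = 0.8442 m³.
Adiabatic (γ = 1.30), T V^(γ−1) and P V^γ constant: P₂ = P₁·(T₂/T₁)^(γ/(γ−1)) = 22.15 kPa; V₂ = V₁·(T₁/T₂)^(1/(γ−1)) = 1.166 m³.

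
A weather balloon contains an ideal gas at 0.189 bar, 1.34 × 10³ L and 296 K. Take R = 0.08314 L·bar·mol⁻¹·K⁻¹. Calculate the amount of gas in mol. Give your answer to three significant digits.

n ≈ 10.3 mol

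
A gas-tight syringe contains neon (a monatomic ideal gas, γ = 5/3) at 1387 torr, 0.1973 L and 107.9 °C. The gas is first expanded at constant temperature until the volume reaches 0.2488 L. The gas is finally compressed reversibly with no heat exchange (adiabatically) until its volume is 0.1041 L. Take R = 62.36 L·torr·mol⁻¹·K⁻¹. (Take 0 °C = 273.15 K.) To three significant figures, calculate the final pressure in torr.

P₃ ≈ 4.70e+03 torr

Convert: T₁ = 381.0 K.
T constant ⇒ Boyle's law P V = const: T₂ = T₁; P₂ = P₁·(V₁/V₂) = 1100 torr.
Reversible adiabatic, γ = 5/3: T₃ = T₂·(V₂/V₃)^(γ−1) = 681.2 K; P₃ = P₂·(V₂/V₃)^γ = 4699 torr.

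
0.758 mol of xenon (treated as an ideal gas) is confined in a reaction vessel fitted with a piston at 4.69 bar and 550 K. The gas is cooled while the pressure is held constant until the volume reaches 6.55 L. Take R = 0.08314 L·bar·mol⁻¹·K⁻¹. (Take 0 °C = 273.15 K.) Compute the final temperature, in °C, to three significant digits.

From PV = nRT: V₁ = nRT₁/P₁ = 7.390 L.
P constant ⇒ V ∝ T: P₂ = P₁; T₂ = T₁·(V₂/V₁) = 487.5 K.

T₂ ≈ 214 °C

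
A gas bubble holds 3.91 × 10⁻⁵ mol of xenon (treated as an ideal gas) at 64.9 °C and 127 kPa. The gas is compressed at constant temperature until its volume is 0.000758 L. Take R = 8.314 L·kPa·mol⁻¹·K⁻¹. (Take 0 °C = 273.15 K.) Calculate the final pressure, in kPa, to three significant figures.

Convert: T₁ = 338.0 K.
From PV = nRT: V₁ = nRT₁/P₁ = 0.0008653 L.
Isothermal, so P V is constant: T₂ = T₁; P₂ = P₁·(V₁/V₂) = 145.0 kPa.

P₂ ≈ 145 kPa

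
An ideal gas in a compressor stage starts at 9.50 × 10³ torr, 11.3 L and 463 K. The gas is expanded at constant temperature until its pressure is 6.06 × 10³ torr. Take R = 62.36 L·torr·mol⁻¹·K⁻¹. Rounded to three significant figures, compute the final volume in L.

Isothermal, so P V is constant: T₂ = T₁; V₂ = V₁·(P₁/P₂) = 17.71 L.

V₂ ≈ 17.7 L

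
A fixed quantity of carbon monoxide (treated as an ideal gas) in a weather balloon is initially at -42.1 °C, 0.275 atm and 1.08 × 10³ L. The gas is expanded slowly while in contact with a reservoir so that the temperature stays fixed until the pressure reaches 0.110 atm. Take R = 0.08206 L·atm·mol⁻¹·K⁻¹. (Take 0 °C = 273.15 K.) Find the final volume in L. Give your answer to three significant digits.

V₂ ≈ 2.70e+03 L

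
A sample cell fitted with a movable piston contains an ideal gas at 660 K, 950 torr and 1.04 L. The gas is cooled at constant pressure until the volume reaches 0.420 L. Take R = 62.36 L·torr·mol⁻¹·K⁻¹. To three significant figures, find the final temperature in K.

T₂ ≈ 267 K

Isobaric, so V/T is constant: P₂ = P₁; T₂ = T₁·(V₂/V₁) = 266.5 K.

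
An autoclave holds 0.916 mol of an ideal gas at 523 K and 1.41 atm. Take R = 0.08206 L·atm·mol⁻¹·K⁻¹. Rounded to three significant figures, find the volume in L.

PV = nRT ⇒ V = nRT/P = (0.916 × 0.08206 × 523) / 1.41

V ≈ 27.9 L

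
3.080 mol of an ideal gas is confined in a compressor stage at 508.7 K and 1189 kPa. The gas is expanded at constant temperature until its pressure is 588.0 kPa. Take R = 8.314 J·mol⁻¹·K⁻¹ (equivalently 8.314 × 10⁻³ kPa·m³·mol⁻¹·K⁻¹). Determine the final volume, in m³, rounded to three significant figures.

From PV = nRT: V₁ = nRT₁/P₁ = 0.01096 m³.
Isothermal, so P V is constant: T₂ = T₁; V₂ = V₁·(P₁/P₂) = 0.02215 m³.

V₂ ≈ 0.0222 m³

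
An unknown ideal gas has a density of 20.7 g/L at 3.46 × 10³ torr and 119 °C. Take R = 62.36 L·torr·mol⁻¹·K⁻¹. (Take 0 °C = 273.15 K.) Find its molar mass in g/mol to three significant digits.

ρ = PM/(RT) ⇒ M = ρRT/P = (20.7 × 62.36 × 392.1) / 3.46e+03

M ≈ 146 g/mol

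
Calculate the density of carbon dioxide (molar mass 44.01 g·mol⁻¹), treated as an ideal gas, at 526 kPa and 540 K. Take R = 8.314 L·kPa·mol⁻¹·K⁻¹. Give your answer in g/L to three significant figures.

ρ ≈ 5.16 g/L

ρ = PM/(RT) = (526 × 44.01) / (8.314 × 540.0)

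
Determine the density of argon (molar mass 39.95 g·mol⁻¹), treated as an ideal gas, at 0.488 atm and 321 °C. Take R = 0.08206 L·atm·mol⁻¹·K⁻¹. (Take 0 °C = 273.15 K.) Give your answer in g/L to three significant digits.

ρ = PM/(RT) = (0.488 × 39.95) / (0.08206 × 594.1)

ρ ≈ 0.400 g/L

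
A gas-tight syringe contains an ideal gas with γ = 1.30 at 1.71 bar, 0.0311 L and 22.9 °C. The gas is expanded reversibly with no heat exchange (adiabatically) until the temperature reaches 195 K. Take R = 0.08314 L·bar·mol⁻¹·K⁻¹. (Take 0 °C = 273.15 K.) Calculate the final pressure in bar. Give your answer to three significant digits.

P₂ ≈ 0.280 bar

Convert: T₁ = 296.0 K.
Adiabatic (γ = 1.30), T V^(γ−1) and P V^γ constant: P₂ = P₁·(T₂/T₁)^(γ/(γ−1)) = 0.2800 bar; V₂ = V₁·(T₁/T₂)^(1/(γ−1)) = 0.1251 L.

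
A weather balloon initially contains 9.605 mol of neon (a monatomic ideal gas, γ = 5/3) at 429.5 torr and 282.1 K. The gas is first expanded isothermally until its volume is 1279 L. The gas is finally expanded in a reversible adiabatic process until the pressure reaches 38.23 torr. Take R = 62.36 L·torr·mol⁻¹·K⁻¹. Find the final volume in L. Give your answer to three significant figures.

V₃ ≈ 2.69e+03 L

From PV = nRT: V₁ = nRT₁/P₁ = 393.4 L.
T constant ⇒ Boyle's law P V = const: T₂ = T₁; P₂ = P₁·(V₁/V₂) = 132.1 torr.
Reversible adiabatic, γ = 5/3: T₃ = T₂·(P₃/P₂)^((γ−1)/γ) = 171.8 K; V₃ = V₂·(P₂/P₃)^(1/γ) = 2691 L.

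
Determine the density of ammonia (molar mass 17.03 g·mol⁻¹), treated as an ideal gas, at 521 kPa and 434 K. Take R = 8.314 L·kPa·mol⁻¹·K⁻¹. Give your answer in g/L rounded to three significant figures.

ρ = PM/(RT) = (521 × 17.03) / (8.314 × 434.0)

ρ ≈ 2.46 g/L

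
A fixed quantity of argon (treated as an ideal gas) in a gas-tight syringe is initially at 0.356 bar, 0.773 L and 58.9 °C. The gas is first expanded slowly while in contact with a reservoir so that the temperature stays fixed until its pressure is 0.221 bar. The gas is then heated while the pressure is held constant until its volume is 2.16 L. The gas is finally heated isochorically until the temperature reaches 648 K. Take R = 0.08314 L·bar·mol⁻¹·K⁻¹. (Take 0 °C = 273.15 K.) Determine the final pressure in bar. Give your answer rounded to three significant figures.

P₄ ≈ 0.249 bar

Convert: T₁ = 332.0 K.
T constant ⇒ Boyle's law P V = const: T₂ = T₁; V₂ = V₁·(P₁/P₂) = 1.245 L.
P constant ⇒ V ∝ T: P₃ = P₂; T₃ = T₂·(V₃/V₂) = 576.0 K.
Isochoric, so P/T is constant: V₄ = V₃; P₄ = P₃·(T₄/T₃) = 0.2486 bar.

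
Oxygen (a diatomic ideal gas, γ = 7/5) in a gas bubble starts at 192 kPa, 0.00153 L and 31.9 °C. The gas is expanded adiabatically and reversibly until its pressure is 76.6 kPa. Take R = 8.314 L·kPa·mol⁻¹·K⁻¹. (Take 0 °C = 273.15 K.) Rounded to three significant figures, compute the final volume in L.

Convert: T₁ = 305.0 K.
Adiabatic (γ = 7/5), T V^(γ−1) and P V^γ constant: T₂ = T₁·(P₂/P₁)^((γ−1)/γ) = 234.6 K; V₂ = V₁·(P₁/P₂)^(1/γ) = 0.002949 L.

V₂ ≈ 0.00295 L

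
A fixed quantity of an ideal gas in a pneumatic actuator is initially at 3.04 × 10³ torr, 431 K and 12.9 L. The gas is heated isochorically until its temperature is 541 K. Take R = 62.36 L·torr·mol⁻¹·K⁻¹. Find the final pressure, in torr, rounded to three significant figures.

P₂ ≈ 3.82e+03 torr

Isochoric, so P/T is constant: V₂ = V₁; P₂ = P₁·(T₂/T₁) = 3816 torr.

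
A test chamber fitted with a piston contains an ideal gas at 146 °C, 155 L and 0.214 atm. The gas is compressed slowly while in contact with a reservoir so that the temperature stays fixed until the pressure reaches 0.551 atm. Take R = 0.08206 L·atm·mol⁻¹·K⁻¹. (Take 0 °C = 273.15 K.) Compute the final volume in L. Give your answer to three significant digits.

Convert: T₁ = 419.1 K.
Isothermal, so P V is constant: T₂ = T₁; V₂ = V₁·(P₁/P₂) = 60.20 L.

V₂ ≈ 60.2 L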